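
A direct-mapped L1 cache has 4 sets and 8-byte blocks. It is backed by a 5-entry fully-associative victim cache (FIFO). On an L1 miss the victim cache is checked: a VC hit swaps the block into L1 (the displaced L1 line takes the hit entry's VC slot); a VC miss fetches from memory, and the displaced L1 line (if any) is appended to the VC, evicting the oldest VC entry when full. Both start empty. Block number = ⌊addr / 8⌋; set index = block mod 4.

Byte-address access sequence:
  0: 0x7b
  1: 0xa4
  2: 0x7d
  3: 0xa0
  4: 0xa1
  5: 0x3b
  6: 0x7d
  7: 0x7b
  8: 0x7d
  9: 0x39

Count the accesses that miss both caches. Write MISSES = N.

#0 0x7b→b15/s3 MISS; vc=[]
#1 0xa4→b20/s0 MISS; vc=[]
#2 0x7d→b15/s3 L1-HIT; vc=[]
#3 0xa0→b20/s0 L1-HIT; vc=[]
#4 0xa1→b20/s0 L1-HIT; vc=[]
#5 0x3b→b7/s3 MISS; vc=[15]
#6 0x7d→b15/s3 VC-HIT; vc=[7]
#7 0x7b→b15/s3 L1-HIT; vc=[7]
#8 0x7d→b15/s3 L1-HIT; vc=[7]
#9 0x39→b7/s3 VC-HIT; vc=[15]

MISSES = 3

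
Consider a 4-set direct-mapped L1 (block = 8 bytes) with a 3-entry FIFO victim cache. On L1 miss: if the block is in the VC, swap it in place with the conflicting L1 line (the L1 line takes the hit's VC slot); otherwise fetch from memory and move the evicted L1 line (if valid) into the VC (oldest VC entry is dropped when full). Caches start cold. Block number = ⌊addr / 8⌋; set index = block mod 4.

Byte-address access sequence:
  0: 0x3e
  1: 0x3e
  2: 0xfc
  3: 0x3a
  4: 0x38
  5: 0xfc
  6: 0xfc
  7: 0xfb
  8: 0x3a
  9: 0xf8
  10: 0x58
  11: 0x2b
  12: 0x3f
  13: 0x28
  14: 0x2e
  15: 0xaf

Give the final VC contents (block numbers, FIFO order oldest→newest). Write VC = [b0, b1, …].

VC = [11, 31, 5]

  [0] addr=0x3e blk=7 s=3: MISS | VC []
  [1] addr=0x3e blk=7 s=3: L1-HIT | VC []
  [2] addr=0xfc blk=31 s=3: MISS | VC [7]
  [3] addr=0x3a blk=7 s=3: VC-HIT | VC [31]
  [4] addr=0x38 blk=7 s=3: L1-HIT | VC [31]
  [5] addr=0xfc blk=31 s=3: VC-HIT | VC [7]
  [6] addr=0xfc blk=31 s=3: L1-HIT | VC [7]
  [7] addr=0xfb blk=31 s=3: L1-HIT | VC [7]
  [8] addr=0x3a blk=7 s=3: VC-HIT | VC [31]
  [9] addr=0xf8 blk=31 s=3: VC-HIT | VC [7]
  [10] addr=0x58 blk=11 s=3: MISS | VC [7, 31]
  [11] addr=0x2b blk=5 s=1: MISS | VC [7, 31]
  [12] addr=0x3f blk=7 s=3: VC-HIT | VC [11, 31]
  [13] addr=0x28 blk=5 s=1: L1-HIT | VC [11, 31]
  [14] addr=0x2e blk=5 s=1: L1-HIT | VC [11, 31]
  [15] addr=0xaf blk=21 s=1: MISS | VC [11, 31, 5]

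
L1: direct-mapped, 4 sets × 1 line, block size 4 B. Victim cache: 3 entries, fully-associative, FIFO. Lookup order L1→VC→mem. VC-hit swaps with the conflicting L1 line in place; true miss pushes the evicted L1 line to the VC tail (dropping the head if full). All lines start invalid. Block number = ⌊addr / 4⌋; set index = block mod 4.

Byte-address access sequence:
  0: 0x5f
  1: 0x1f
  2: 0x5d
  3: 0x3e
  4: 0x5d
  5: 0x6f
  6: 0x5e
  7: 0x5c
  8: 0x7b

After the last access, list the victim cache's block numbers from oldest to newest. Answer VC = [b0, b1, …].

#0 0x5f→b23/s3 MISS; vc=[]
#1 0x1f→b7/s3 MISS; vc=[23]
#2 0x5d→b23/s3 VC-HIT; vc=[7]
#3 0x3e→b15/s3 MISS; vc=[7,23]
#4 0x5d→b23/s3 VC-HIT; vc=[7,15]
#5 0x6f→b27/s3 MISS; vc=[7,15,23]
#6 0x5e→b23/s3 VC-HIT; vc=[7,15,27]
#7 0x5c→b23/s3 L1-HIT; vc=[7,15,27]
#8 0x7b→b30/s2 MISS; vc=[7,15,27]

VC = [7, 15, 27]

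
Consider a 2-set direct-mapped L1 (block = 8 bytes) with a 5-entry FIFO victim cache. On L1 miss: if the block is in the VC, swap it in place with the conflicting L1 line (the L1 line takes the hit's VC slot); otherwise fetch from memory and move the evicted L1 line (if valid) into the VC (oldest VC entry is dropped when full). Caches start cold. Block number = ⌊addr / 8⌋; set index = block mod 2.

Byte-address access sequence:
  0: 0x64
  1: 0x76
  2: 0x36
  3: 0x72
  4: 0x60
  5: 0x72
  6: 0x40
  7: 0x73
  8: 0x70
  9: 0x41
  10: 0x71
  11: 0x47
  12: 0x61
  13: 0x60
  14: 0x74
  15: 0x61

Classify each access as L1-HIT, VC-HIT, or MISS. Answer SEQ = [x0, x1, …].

  [0] addr=0x64 blk=12 s=0: MISS | VC []
  [1] addr=0x76 blk=14 s=0: MISS | VC [12]
  [2] addr=0x36 blk=6 s=0: MISS | VC [12, 14]
  [3] addr=0x72 blk=14 s=0: VC-HIT | VC [12, 6]
  [4] addr=0x60 blk=12 s=0: VC-HIT | VC [14, 6]
  [5] addr=0x72 blk=14 s=0: VC-HIT | VC [12, 6]
  [6] addr=0x40 blk=8 s=0: MISS | VC [12, 6, 14]
  [7] addr=0x73 blk=14 s=0: VC-HIT | VC [12, 6, 8]
  [8] addr=0x70 blk=14 s=0: L1-HIT | VC [12, 6, 8]
  [9] addr=0x41 blk=8 s=0: VC-HIT | VC [12, 6, 14]
  [10] addr=0x71 blk=14 s=0: VC-HIT | VC [12, 6, 8]
  [11] addr=0x47 blk=8 s=0: VC-HIT | VC [12, 6, 14]
  [12] addr=0x61 blk=12 s=0: VC-HIT | VC [8, 6, 14]
  [13] addr=0x60 blk=12 s=0: L1-HIT | VC [8, 6, 14]
  [14] addr=0x74 blk=14 s=0: VC-HIT | VC [8, 6, 12]
  [15] addr=0x61 blk=12 s=0: VC-HIT | VC [8, 6, 14]

SEQ = [MISS, MISS, MISS, VC-HIT, VC-HIT, VC-HIT, MISS, VC-HIT, L1-HIT, VC-HIT, VC-HIT, VC-HIT, VC-HIT, L1-HIT, VC-HIT, VC-HIT]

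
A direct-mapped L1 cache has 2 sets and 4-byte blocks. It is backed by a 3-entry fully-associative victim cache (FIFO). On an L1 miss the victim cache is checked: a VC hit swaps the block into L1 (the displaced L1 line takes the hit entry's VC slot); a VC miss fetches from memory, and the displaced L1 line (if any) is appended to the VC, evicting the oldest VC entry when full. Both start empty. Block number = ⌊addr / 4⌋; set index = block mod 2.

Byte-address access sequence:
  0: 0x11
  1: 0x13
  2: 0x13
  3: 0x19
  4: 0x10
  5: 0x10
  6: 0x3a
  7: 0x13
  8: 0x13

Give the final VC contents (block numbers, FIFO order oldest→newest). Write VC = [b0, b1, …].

VC = [6, 14]

0: 0x11 (blk 4, set 0) → MISS  vc=[]
1: 0x13 (blk 4, set 0) → L1-HIT  vc=[]
2: 0x13 (blk 4, set 0) → L1-HIT  vc=[]
3: 0x19 (blk 6, set 0) → MISS  vc=[4]
4: 0x10 (blk 4, set 0) → VC-HIT  vc=[6]
5: 0x10 (blk 4, set 0) → L1-HIT  vc=[6]
6: 0x3a (blk 14, set 0) → MISS  vc=[6, 4]
7: 0x13 (blk 4, set 0) → VC-HIT  vc=[6, 14]
8: 0x13 (blk 4, set 0) → L1-HIT  vc=[6, 14]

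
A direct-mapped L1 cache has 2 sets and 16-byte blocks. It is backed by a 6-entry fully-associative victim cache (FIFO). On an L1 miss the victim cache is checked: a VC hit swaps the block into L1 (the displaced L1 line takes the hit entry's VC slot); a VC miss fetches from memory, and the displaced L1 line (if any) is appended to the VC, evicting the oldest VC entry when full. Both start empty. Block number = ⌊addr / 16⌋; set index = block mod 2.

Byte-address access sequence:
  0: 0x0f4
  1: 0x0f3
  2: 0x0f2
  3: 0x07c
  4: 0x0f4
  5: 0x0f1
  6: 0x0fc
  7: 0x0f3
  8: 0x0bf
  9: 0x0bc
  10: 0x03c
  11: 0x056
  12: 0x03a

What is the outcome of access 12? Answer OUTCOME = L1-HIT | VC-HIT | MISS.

OUTCOME = VC-HIT

  [0] addr=0xf4 blk=15 s=1: MISS | VC []
  [1] addr=0xf3 blk=15 s=1: L1-HIT | VC []
  [2] addr=0xf2 blk=15 s=1: L1-HIT | VC []
  [3] addr=0x7c blk=7 s=1: MISS | VC [15]
  [4] addr=0xf4 blk=15 s=1: VC-HIT | VC [7]
  [5] addr=0xf1 blk=15 s=1: L1-HIT | VC [7]
  [6] addr=0xfc blk=15 s=1: L1-HIT | VC [7]
  [7] addr=0xf3 blk=15 s=1: L1-HIT | VC [7]
  [8] addr=0xbf blk=11 s=1: MISS | VC [7, 15]
  [9] addr=0xbc blk=11 s=1: L1-HIT | VC [7, 15]
  [10] addr=0x3c blk=3 s=1: MISS | VC [7, 15, 11]
  [11] addr=0x56 blk=5 s=1: MISS | VC [7, 15, 11, 3]
  [12] addr=0x3a blk=3 s=1: VC-HIT | VC [7, 15, 11, 5]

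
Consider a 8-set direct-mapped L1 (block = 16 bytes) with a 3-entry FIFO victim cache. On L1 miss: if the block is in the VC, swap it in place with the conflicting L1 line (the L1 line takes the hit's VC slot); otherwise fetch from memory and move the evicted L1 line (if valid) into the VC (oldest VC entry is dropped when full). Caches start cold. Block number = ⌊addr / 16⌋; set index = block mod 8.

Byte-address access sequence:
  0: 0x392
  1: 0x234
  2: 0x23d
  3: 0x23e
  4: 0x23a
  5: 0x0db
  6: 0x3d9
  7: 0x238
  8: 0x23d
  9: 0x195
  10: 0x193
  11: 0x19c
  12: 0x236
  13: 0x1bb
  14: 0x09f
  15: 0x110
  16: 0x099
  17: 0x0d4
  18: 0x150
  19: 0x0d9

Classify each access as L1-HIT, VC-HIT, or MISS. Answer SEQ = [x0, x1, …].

SEQ = [MISS, MISS, L1-HIT, L1-HIT, L1-HIT, MISS, MISS, L1-HIT, L1-HIT, MISS, L1-HIT, L1-HIT, L1-HIT, MISS, MISS, MISS, VC-HIT, MISS, MISS, VC-HIT]

#0 0x392→b57/s1 MISS; vc=[]
#1 0x234→b35/s3 MISS; vc=[]
#2 0x23d→b35/s3 L1-HIT; vc=[]
#3 0x23e→b35/s3 L1-HIT; vc=[]
#4 0x23a→b35/s3 L1-HIT; vc=[]
#5 0xdb→b13/s5 MISS; vc=[]
#6 0x3d9→b61/s5 MISS; vc=[13]
#7 0x238→b35/s3 L1-HIT; vc=[13]
#8 0x23d→b35/s3 L1-HIT; vc=[13]
#9 0x195→b25/s1 MISS; vc=[13,57]
#10 0x193→b25/s1 L1-HIT; vc=[13,57]
#11 0x19c→b25/s1 L1-HIT; vc=[13,57]
#12 0x236→b35/s3 L1-HIT; vc=[13,57]
#13 0x1bb→b27/s3 MISS; vc=[13,57,35]
#14 0x9f→b9/s1 MISS; vc=[57,35,25]
#15 0x110→b17/s1 MISS; vc=[35,25,9]
#16 0x99→b9/s1 VC-HIT; vc=[35,25,17]
#17 0xd4→b13/s5 MISS; vc=[25,17,61]
#18 0x150→b21/s5 MISS; vc=[17,61,13]
#19 0xd9→b13/s5 VC-HIT; vc=[17,61,21]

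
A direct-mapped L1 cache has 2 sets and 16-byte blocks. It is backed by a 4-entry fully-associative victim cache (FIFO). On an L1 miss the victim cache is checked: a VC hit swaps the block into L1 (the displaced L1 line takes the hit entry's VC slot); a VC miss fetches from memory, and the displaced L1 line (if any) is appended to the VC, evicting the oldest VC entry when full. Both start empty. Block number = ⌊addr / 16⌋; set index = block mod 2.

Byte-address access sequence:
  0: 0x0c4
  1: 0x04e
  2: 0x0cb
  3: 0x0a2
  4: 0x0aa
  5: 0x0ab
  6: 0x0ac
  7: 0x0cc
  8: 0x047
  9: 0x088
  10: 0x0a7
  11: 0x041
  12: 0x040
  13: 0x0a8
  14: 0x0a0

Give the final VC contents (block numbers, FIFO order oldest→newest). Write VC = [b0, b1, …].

#0 0xc4→b12/s0 MISS; vc=[]
#1 0x4e→b4/s0 MISS; vc=[12]
#2 0xcb→b12/s0 VC-HIT; vc=[4]
#3 0xa2→b10/s0 MISS; vc=[4,12]
#4 0xaa→b10/s0 L1-HIT; vc=[4,12]
#5 0xab→b10/s0 L1-HIT; vc=[4,12]
#6 0xac→b10/s0 L1-HIT; vc=[4,12]
#7 0xcc→b12/s0 VC-HIT; vc=[4,10]
#8 0x47→b4/s0 VC-HIT; vc=[12,10]
#9 0x88→b8/s0 MISS; vc=[12,10,4]
#10 0xa7→b10/s0 VC-HIT; vc=[12,8,4]
#11 0x41→b4/s0 VC-HIT; vc=[12,8,10]
#12 0x40→b4/s0 L1-HIT; vc=[12,8,10]
#13 0xa8→b10/s0 VC-HIT; vc=[12,8,4]
#14 0xa0→b10/s0 L1-HIT; vc=[12,8,4]

VC = [12, 8, 4]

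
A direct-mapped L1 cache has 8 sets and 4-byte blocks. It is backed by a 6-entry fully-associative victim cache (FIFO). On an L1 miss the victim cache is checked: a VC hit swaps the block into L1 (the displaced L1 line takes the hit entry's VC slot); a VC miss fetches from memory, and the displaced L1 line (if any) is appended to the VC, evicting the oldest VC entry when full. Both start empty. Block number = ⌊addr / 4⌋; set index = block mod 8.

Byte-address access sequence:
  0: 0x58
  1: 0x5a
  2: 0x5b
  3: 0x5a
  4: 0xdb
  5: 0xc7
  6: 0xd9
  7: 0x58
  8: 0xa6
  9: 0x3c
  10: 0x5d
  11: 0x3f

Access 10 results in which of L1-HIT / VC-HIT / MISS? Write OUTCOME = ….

OUTCOME = MISS

#0 0x58→b22/s6 MISS; vc=[]
#1 0x5a→b22/s6 L1-HIT; vc=[]
#2 0x5b→b22/s6 L1-HIT; vc=[]
#3 0x5a→b22/s6 L1-HIT; vc=[]
#4 0xdb→b54/s6 MISS; vc=[22]
#5 0xc7→b49/s1 MISS; vc=[22]
#6 0xd9→b54/s6 L1-HIT; vc=[22]
#7 0x58→b22/s6 VC-HIT; vc=[54]
#8 0xa6→b41/s1 MISS; vc=[54,49]
#9 0x3c→b15/s7 MISS; vc=[54,49]
#10 0x5d→b23/s7 MISS; vc=[54,49,15]
#11 0x3f→b15/s7 VC-HIT; vc=[54,49,23]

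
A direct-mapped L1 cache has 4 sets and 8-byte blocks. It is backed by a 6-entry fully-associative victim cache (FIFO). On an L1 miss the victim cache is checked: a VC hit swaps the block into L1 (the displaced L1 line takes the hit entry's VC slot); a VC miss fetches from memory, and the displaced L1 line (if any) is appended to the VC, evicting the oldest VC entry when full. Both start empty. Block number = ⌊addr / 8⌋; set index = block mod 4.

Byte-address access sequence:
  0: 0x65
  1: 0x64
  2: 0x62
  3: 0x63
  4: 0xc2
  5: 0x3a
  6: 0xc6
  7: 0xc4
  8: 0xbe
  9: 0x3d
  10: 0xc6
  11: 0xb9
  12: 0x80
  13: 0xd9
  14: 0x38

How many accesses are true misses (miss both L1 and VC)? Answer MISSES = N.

#0 0x65→b12/s0 MISS; vc=[]
#1 0x64→b12/s0 L1-HIT; vc=[]
#2 0x62→b12/s0 L1-HIT; vc=[]
#3 0x63→b12/s0 L1-HIT; vc=[]
#4 0xc2→b24/s0 MISS; vc=[12]
#5 0x3a→b7/s3 MISS; vc=[12]
#6 0xc6→b24/s0 L1-HIT; vc=[12]
#7 0xc4→b24/s0 L1-HIT; vc=[12]
#8 0xbe→b23/s3 MISS; vc=[12,7]
#9 0x3d→b7/s3 VC-HIT; vc=[12,23]
#10 0xc6→b24/s0 L1-HIT; vc=[12,23]
#11 0xb9→b23/s3 VC-HIT; vc=[12,7]
#12 0x80→b16/s0 MISS; vc=[12,7,24]
#13 0xd9→b27/s3 MISS; vc=[12,7,24,23]
#14 0x38→b7/s3 VC-HIT; vc=[12,27,24,23]

MISSES = 6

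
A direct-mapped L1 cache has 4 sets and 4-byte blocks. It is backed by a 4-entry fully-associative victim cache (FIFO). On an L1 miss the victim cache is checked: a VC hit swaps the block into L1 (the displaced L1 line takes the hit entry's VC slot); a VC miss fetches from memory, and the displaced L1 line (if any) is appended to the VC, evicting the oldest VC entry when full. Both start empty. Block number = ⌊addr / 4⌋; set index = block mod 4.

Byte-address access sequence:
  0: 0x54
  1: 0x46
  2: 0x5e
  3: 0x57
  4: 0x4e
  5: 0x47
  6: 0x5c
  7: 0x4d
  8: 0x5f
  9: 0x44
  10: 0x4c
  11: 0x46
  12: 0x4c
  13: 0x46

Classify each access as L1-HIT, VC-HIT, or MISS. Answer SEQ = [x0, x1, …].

SEQ = [MISS, MISS, MISS, VC-HIT, MISS, VC-HIT, VC-HIT, VC-HIT, VC-HIT, L1-HIT, VC-HIT, L1-HIT, L1-HIT, L1-HIT]

0: 0x54 (blk 21, set 1) → MISS  vc=[]
1: 0x46 (blk 17, set 1) → MISS  vc=[21]
2: 0x5e (blk 23, set 3) → MISS  vc=[21]
3: 0x57 (blk 21, set 1) → VC-HIT  vc=[17]
4: 0x4e (blk 19, set 3) → MISS  vc=[17, 23]
5: 0x47 (blk 17, set 1) → VC-HIT  vc=[21, 23]
6: 0x5c (blk 23, set 3) → VC-HIT  vc=[21, 19]
7: 0x4d (blk 19, set 3) → VC-HIT  vc=[21, 23]
8: 0x5f (blk 23, set 3) → VC-HIT  vc=[21, 19]
9: 0x44 (blk 17, set 1) → L1-HIT  vc=[21, 19]
10: 0x4c (blk 19, set 3) → VC-HIT  vc=[21, 23]
11: 0x46 (blk 17, set 1) → L1-HIT  vc=[21, 23]
12: 0x4c (blk 19, set 3) → L1-HIT  vc=[21, 23]
13: 0x46 (blk 17, set 1) → L1-HIT  vc=[21, 23]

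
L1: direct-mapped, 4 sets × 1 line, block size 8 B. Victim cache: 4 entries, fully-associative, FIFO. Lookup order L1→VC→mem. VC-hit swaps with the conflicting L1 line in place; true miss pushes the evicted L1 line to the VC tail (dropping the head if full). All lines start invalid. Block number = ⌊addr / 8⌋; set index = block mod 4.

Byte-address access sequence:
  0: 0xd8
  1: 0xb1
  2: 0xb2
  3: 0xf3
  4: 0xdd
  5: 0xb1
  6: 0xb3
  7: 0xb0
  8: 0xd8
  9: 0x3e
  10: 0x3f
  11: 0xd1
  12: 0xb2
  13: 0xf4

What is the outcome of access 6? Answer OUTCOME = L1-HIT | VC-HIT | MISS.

0: 0xd8 (blk 27, set 3) → MISS  vc=[]
1: 0xb1 (blk 22, set 2) → MISS  vc=[]
2: 0xb2 (blk 22, set 2) → L1-HIT  vc=[]
3: 0xf3 (blk 30, set 2) → MISS  vc=[22]
4: 0xdd (blk 27, set 3) → L1-HIT  vc=[22]
5: 0xb1 (blk 22, set 2) → VC-HIT  vc=[30]
6: 0xb3 (blk 22, set 2) → L1-HIT  vc=[30]
7: 0xb0 (blk 22, set 2) → L1-HIT  vc=[30]
8: 0xd8 (blk 27, set 3) → L1-HIT  vc=[30]
9: 0x3e (blk 7, set 3) → MISS  vc=[30, 27]
10: 0x3f (blk 7, set 3) → L1-HIT  vc=[30, 27]
11: 0xd1 (blk 26, set 2) → MISS  vc=[30, 27, 22]
12: 0xb2 (blk 22, set 2) → VC-HIT  vc=[30, 27, 26]
13: 0xf4 (blk 30, set 2) → VC-HIT  vc=[22, 27, 26]

OUTCOME = L1-HIT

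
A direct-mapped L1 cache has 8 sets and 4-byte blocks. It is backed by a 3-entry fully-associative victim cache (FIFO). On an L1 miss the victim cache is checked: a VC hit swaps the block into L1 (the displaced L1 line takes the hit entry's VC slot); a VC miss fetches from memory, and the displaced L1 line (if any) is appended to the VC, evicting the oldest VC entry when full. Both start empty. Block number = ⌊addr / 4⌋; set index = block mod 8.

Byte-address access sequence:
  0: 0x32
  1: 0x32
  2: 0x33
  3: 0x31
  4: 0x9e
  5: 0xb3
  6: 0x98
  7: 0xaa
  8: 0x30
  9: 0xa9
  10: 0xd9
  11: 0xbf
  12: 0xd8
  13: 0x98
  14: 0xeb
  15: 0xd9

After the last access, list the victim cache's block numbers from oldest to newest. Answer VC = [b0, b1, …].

VC = [38, 39, 42]

#0 0x32→b12/s4 MISS; vc=[]
#1 0x32→b12/s4 L1-HIT; vc=[]
#2 0x33→b12/s4 L1-HIT; vc=[]
#3 0x31→b12/s4 L1-HIT; vc=[]
#4 0x9e→b39/s7 MISS; vc=[]
#5 0xb3→b44/s4 MISS; vc=[12]
#6 0x98→b38/s6 MISS; vc=[12]
#7 0xaa→b42/s2 MISS; vc=[12]
#8 0x30→b12/s4 VC-HIT; vc=[44]
#9 0xa9→b42/s2 L1-HIT; vc=[44]
#10 0xd9→b54/s6 MISS; vc=[44,38]
#11 0xbf→b47/s7 MISS; vc=[44,38,39]
#12 0xd8→b54/s6 L1-HIT; vc=[44,38,39]
#13 0x98→b38/s6 VC-HIT; vc=[44,54,39]
#14 0xeb→b58/s2 MISS; vc=[54,39,42]
#15 0xd9→b54/s6 VC-HIT; vc=[38,39,42]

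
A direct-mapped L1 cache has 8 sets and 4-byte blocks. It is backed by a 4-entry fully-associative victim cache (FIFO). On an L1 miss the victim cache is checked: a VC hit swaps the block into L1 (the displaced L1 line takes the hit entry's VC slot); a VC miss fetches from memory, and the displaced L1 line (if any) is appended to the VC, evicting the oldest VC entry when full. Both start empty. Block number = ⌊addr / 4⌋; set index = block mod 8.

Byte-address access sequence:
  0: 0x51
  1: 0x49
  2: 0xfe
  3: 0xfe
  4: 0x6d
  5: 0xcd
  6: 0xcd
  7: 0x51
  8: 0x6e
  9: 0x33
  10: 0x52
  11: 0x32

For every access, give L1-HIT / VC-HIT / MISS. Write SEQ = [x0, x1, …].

#0 0x51→b20/s4 MISS; vc=[]
#1 0x49→b18/s2 MISS; vc=[]
#2 0xfe→b63/s7 MISS; vc=[]
#3 0xfe→b63/s7 L1-HIT; vc=[]
#4 0x6d→b27/s3 MISS; vc=[]
#5 0xcd→b51/s3 MISS; vc=[27]
#6 0xcd→b51/s3 L1-HIT; vc=[27]
#7 0x51→b20/s4 L1-HIT; vc=[27]
#8 0x6e→b27/s3 VC-HIT; vc=[51]
#9 0x33→b12/s4 MISS; vc=[51,20]
#10 0x52→b20/s4 VC-HIT; vc=[51,12]
#11 0x32→b12/s4 VC-HIT; vc=[51,20]

SEQ = [MISS, MISS, MISS, L1-HIT, MISS, MISS, L1-HIT, L1-HIT, VC-HIT, MISS, VC-HIT, VC-HIT]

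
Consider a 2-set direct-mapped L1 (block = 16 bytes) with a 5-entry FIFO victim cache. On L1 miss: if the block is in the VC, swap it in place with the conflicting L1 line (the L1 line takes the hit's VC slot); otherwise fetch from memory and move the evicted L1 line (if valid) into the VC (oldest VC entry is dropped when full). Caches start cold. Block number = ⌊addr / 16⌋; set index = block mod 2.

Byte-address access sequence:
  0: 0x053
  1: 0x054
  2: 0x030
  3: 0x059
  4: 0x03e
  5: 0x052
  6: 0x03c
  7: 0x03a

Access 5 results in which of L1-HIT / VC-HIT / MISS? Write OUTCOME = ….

  [0] addr=0x53 blk=5 s=1: MISS | VC []
  [1] addr=0x54 blk=5 s=1: L1-HIT | VC []
  [2] addr=0x30 blk=3 s=1: MISS | VC [5]
  [3] addr=0x59 blk=5 s=1: VC-HIT | VC [3]
  [4] addr=0x3e blk=3 s=1: VC-HIT | VC [5]
  [5] addr=0x52 blk=5 s=1: VC-HIT | VC [3]
  [6] addr=0x3c blk=3 s=1: VC-HIT | VC [5]
  [7] addr=0x3a blk=3 s=1: L1-HIT | VC [5]

OUTCOME = VC-HIT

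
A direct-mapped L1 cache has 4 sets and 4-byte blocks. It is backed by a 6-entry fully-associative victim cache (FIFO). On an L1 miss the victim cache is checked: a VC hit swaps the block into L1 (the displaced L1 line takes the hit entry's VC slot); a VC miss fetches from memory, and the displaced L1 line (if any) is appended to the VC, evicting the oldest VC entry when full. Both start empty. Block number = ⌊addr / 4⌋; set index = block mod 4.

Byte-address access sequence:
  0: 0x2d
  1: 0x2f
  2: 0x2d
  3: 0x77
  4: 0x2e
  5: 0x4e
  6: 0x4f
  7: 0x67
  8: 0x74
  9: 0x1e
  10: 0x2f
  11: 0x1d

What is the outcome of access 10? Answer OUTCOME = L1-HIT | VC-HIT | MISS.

0: 0x2d (blk 11, set 3) → MISS  vc=[]
1: 0x2f (blk 11, set 3) → L1-HIT  vc=[]
2: 0x2d (blk 11, set 3) → L1-HIT  vc=[]
3: 0x77 (blk 29, set 1) → MISS  vc=[]
4: 0x2e (blk 11, set 3) → L1-HIT  vc=[]
5: 0x4e (blk 19, set 3) → MISS  vc=[11]
6: 0x4f (blk 19, set 3) → L1-HIT  vc=[11]
7: 0x67 (blk 25, set 1) → MISS  vc=[11, 29]
8: 0x74 (blk 29, set 1) → VC-HIT  vc=[11, 25]
9: 0x1e (blk 7, set 3) → MISS  vc=[11, 25, 19]
10: 0x2f (blk 11, set 3) → VC-HIT  vc=[7, 25, 19]
11: 0x1d (blk 7, set 3) → VC-HIT  vc=[11, 25, 19]

OUTCOME = VC-HIT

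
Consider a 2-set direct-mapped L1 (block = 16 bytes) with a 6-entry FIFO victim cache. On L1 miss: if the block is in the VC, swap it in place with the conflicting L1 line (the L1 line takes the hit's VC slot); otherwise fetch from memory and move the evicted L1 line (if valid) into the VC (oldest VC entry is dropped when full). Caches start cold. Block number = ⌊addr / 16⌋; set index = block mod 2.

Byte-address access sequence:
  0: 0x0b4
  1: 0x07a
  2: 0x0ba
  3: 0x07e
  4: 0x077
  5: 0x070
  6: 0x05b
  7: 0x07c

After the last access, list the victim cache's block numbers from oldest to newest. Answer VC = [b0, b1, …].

#0 0xb4→b11/s1 MISS; vc=[]
#1 0x7a→b7/s1 MISS; vc=[11]
#2 0xba→b11/s1 VC-HIT; vc=[7]
#3 0x7e→b7/s1 VC-HIT; vc=[11]
#4 0x77→b7/s1 L1-HIT; vc=[11]
#5 0x70→b7/s1 L1-HIT; vc=[11]
#6 0x5b→b5/s1 MISS; vc=[11,7]
#7 0x7c→b7/s1 VC-HIT; vc=[11,5]

VC = [11, 5]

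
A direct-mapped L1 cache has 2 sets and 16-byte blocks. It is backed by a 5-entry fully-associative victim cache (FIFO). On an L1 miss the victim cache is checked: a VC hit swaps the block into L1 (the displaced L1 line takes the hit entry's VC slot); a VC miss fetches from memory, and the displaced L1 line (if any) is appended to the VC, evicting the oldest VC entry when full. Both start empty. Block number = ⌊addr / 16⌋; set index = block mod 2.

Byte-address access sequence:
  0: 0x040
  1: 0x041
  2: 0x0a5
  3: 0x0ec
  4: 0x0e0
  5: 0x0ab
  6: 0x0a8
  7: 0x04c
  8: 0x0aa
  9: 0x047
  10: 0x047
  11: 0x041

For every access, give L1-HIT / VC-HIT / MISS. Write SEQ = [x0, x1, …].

SEQ = [MISS, L1-HIT, MISS, MISS, L1-HIT, VC-HIT, L1-HIT, VC-HIT, VC-HIT, VC-HIT, L1-HIT, L1-HIT]

#0 0x40→b4/s0 MISS; vc=[]
#1 0x41→b4/s0 L1-HIT; vc=[]
#2 0xa5→b10/s0 MISS; vc=[4]
#3 0xec→b14/s0 MISS; vc=[4,10]
#4 0xe0→b14/s0 L1-HIT; vc=[4,10]
#5 0xab→b10/s0 VC-HIT; vc=[4,14]
#6 0xa8→b10/s0 L1-HIT; vc=[4,14]
#7 0x4c→b4/s0 VC-HIT; vc=[10,14]
#8 0xaa→b10/s0 VC-HIT; vc=[4,14]
#9 0x47→b4/s0 VC-HIT; vc=[10,14]
#10 0x47→b4/s0 L1-HIT; vc=[10,14]
#11 0x41→b4/s0 L1-HIT; vc=[10,14]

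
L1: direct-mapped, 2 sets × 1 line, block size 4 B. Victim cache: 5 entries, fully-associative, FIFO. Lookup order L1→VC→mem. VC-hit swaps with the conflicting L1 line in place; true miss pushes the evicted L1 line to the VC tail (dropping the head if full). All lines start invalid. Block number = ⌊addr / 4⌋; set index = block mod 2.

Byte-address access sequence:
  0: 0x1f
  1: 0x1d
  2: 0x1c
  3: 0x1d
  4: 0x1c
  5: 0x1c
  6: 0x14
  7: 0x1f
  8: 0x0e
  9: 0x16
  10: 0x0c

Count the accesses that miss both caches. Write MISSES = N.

0: 0x1f (blk 7, set 1) → MISS  vc=[]
1: 0x1d (blk 7, set 1) → L1-HIT  vc=[]
2: 0x1c (blk 7, set 1) → L1-HIT  vc=[]
3: 0x1d (blk 7, set 1) → L1-HIT  vc=[]
4: 0x1c (blk 7, set 1) → L1-HIT  vc=[]
5: 0x1c (blk 7, set 1) → L1-HIT  vc=[]
6: 0x14 (blk 5, set 1) → MISS  vc=[7]
7: 0x1f (blk 7, set 1) → VC-HIT  vc=[5]
8: 0xe (blk 3, set 1) → MISS  vc=[5, 7]
9: 0x16 (blk 5, set 1) → VC-HIT  vc=[3, 7]
10: 0xc (blk 3, set 1) → VC-HIT  vc=[5, 7]

MISSES = 3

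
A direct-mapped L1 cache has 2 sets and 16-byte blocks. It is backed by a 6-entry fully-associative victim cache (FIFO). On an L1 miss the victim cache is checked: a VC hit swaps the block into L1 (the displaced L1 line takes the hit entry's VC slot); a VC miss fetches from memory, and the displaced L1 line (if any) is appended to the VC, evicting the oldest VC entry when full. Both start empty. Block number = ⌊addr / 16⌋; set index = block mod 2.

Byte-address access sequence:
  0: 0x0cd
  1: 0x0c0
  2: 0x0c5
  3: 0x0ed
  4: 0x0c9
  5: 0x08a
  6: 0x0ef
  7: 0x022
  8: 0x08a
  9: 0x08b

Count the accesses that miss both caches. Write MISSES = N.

  [0] addr=0xcd blk=12 s=0: MISS | VC []
  [1] addr=0xc0 blk=12 s=0: L1-HIT | VC []
  [2] addr=0xc5 blk=12 s=0: L1-HIT | VC []
  [3] addr=0xed blk=14 s=0: MISS | VC [12]
  [4] addr=0xc9 blk=12 s=0: VC-HIT | VC [14]
  [5] addr=0x8a blk=8 s=0: MISS | VC [14, 12]
  [6] addr=0xef blk=14 s=0: VC-HIT | VC [8, 12]
  [7] addr=0x22 blk=2 s=0: MISS | VC [8, 12, 14]
  [8] addr=0x8a blk=8 s=0: VC-HIT | VC [2, 12, 14]
  [9] addr=0x8b blk=8 s=0: L1-HIT | VC [2, 12, 14]

MISSES = 4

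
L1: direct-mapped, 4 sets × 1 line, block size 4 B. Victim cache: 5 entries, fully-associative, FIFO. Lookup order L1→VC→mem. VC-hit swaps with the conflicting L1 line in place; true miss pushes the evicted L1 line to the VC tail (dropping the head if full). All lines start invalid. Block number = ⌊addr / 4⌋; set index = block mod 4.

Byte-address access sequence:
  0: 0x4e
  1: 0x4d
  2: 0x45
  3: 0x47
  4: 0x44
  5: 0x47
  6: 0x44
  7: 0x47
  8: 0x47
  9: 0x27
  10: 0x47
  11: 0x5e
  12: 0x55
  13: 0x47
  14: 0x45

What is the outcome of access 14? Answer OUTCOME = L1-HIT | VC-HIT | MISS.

OUTCOME = L1-HIT

0: 0x4e (blk 19, set 3) → MISS  vc=[]
1: 0x4d (blk 19, set 3) → L1-HIT  vc=[]
2: 0x45 (blk 17, set 1) → MISS  vc=[]
3: 0x47 (blk 17, set 1) → L1-HIT  vc=[]
4: 0x44 (blk 17, set 1) → L1-HIT  vc=[]
5: 0x47 (blk 17, set 1) → L1-HIT  vc=[]
6: 0x44 (blk 17, set 1) → L1-HIT  vc=[]
7: 0x47 (blk 17, set 1) → L1-HIT  vc=[]
8: 0x47 (blk 17, set 1) → L1-HIT  vc=[]
9: 0x27 (blk 9, set 1) → MISS  vc=[17]
10: 0x47 (blk 17, set 1) → VC-HIT  vc=[9]
11: 0x5e (blk 23, set 3) → MISS  vc=[9, 19]
12: 0x55 (blk 21, set 1) → MISS  vc=[9, 19, 17]
13: 0x47 (blk 17, set 1) → VC-HIT  vc=[9, 19, 21]
14: 0x45 (blk 17, set 1) → L1-HIT  vc=[9, 19, 21]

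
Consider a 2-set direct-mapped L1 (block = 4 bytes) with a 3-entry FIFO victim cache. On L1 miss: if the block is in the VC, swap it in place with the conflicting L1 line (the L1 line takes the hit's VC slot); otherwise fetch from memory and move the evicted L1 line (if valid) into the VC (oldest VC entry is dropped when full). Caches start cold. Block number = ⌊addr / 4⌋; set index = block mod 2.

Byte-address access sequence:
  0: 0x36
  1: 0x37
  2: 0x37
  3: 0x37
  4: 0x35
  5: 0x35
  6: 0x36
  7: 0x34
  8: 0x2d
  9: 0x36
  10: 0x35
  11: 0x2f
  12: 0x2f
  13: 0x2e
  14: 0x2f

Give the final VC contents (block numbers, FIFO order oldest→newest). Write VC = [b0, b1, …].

0: 0x36 (blk 13, set 1) → MISS  vc=[]
1: 0x37 (blk 13, set 1) → L1-HIT  vc=[]
2: 0x37 (blk 13, set 1) → L1-HIT  vc=[]
3: 0x37 (blk 13, set 1) → L1-HIT  vc=[]
4: 0x35 (blk 13, set 1) → L1-HIT  vc=[]
5: 0x35 (blk 13, set 1) → L1-HIT  vc=[]
6: 0x36 (blk 13, set 1) → L1-HIT  vc=[]
7: 0x34 (blk 13, set 1) → L1-HIT  vc=[]
8: 0x2d (blk 11, set 1) → MISS  vc=[13]
9: 0x36 (blk 13, set 1) → VC-HIT  vc=[11]
10: 0x35 (blk 13, set 1) → L1-HIT  vc=[11]
11: 0x2f (blk 11, set 1) → VC-HIT  vc=[13]
12: 0x2f (blk 11, set 1) → L1-HIT  vc=[13]
13: 0x2e (blk 11, set 1) → L1-HIT  vc=[13]
14: 0x2f (blk 11, set 1) → L1-HIT  vc=[13]

VC = [13]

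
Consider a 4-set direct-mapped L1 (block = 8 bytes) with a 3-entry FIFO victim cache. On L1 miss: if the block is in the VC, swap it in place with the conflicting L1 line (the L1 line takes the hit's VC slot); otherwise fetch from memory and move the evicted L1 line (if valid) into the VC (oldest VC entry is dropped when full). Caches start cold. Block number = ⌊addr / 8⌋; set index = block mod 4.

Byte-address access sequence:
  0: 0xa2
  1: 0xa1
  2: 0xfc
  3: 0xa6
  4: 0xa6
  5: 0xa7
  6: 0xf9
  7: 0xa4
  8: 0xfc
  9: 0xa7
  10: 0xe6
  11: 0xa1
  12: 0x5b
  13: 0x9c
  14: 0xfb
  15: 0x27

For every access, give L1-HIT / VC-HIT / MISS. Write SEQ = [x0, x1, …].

0: 0xa2 (blk 20, set 0) → MISS  vc=[]
1: 0xa1 (blk 20, set 0) → L1-HIT  vc=[]
2: 0xfc (blk 31, set 3) → MISS  vc=[]
3: 0xa6 (blk 20, set 0) → L1-HIT  vc=[]
4: 0xa6 (blk 20, set 0) → L1-HIT  vc=[]
5: 0xa7 (blk 20, set 0) → L1-HIT  vc=[]
6: 0xf9 (blk 31, set 3) → L1-HIT  vc=[]
7: 0xa4 (blk 20, set 0) → L1-HIT  vc=[]
8: 0xfc (blk 31, set 3) → L1-HIT  vc=[]
9: 0xa7 (blk 20, set 0) → L1-HIT  vc=[]
10: 0xe6 (blk 28, set 0) → MISS  vc=[20]
11: 0xa1 (blk 20, set 0) → VC-HIT  vc=[28]
12: 0x5b (blk 11, set 3) → MISS  vc=[28, 31]
13: 0x9c (blk 19, set 3) → MISS  vc=[28, 31, 11]
14: 0xfb (blk 31, set 3) → VC-HIT  vc=[28, 19, 11]
15: 0x27 (blk 4, set 0) → MISS  vc=[19, 11, 20]

SEQ = [MISS, L1-HIT, MISS, L1-HIT, L1-HIT, L1-HIT, L1-HIT, L1-HIT, L1-HIT, L1-HIT, MISS, VC-HIT, MISS, MISS, VC-HIT, MISS]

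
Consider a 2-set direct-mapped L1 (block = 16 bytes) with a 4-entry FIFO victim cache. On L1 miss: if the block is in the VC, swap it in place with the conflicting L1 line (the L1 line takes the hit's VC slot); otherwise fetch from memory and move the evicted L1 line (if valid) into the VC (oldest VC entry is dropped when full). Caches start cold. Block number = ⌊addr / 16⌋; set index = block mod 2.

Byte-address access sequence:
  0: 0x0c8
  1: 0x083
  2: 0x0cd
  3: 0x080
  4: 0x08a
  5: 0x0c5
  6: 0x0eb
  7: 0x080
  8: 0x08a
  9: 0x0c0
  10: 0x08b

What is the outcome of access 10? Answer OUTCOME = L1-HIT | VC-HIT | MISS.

  [0] addr=0xc8 blk=12 s=0: MISS | VC []
  [1] addr=0x83 blk=8 s=0: MISS | VC [12]
  [2] addr=0xcd blk=12 s=0: VC-HIT | VC [8]
  [3] addr=0x80 blk=8 s=0: VC-HIT | VC [12]
  [4] addr=0x8a blk=8 s=0: L1-HIT | VC [12]
  [5] addr=0xc5 blk=12 s=0: VC-HIT | VC [8]
  [6] addr=0xeb blk=14 s=0: MISS | VC [8, 12]
  [7] addr=0x80 blk=8 s=0: VC-HIT | VC [14, 12]
  [8] addr=0x8a blk=8 s=0: L1-HIT | VC [14, 12]
  [9] addr=0xc0 blk=12 s=0: VC-HIT | VC [14, 8]
  [10] addr=0x8b blk=8 s=0: VC-HIT | VC [14, 12]

OUTCOME = VC-HIT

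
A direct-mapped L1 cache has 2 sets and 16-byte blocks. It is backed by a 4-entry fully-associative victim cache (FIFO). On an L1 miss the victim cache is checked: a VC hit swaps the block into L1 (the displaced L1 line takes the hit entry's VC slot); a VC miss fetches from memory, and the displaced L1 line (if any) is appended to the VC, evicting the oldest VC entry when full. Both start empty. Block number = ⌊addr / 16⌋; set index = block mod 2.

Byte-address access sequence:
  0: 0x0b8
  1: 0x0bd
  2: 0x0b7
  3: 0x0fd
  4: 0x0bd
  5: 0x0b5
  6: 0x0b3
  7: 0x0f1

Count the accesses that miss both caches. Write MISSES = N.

#0 0xb8→b11/s1 MISS; vc=[]
#1 0xbd→b11/s1 L1-HIT; vc=[]
#2 0xb7→b11/s1 L1-HIT; vc=[]
#3 0xfd→b15/s1 MISS; vc=[11]
#4 0xbd→b11/s1 VC-HIT; vc=[15]
#5 0xb5→b11/s1 L1-HIT; vc=[15]
#6 0xb3→b11/s1 L1-HIT; vc=[15]
#7 0xf1→b15/s1 VC-HIT; vc=[11]

MISSES = 2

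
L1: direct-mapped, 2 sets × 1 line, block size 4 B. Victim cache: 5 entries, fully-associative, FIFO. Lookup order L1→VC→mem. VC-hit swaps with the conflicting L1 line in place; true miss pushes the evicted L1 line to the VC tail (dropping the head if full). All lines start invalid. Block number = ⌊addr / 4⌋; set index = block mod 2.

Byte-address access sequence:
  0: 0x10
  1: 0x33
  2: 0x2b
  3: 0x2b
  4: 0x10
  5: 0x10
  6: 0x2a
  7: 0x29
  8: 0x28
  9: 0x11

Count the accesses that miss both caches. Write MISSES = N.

MISSES = 3

0: 0x10 (blk 4, set 0) → MISS  vc=[]
1: 0x33 (blk 12, set 0) → MISS  vc=[4]
2: 0x2b (blk 10, set 0) → MISS  vc=[4, 12]
3: 0x2b (blk 10, set 0) → L1-HIT  vc=[4, 12]
4: 0x10 (blk 4, set 0) → VC-HIT  vc=[10, 12]
5: 0x10 (blk 4, set 0) → L1-HIT  vc=[10, 12]
6: 0x2a (blk 10, set 0) → VC-HIT  vc=[4, 12]
7: 0x29 (blk 10, set 0) → L1-HIT  vc=[4, 12]
8: 0x28 (blk 10, set 0) → L1-HIT  vc=[4, 12]
9: 0x11 (blk 4, set 0) → VC-HIT  vc=[10, 12]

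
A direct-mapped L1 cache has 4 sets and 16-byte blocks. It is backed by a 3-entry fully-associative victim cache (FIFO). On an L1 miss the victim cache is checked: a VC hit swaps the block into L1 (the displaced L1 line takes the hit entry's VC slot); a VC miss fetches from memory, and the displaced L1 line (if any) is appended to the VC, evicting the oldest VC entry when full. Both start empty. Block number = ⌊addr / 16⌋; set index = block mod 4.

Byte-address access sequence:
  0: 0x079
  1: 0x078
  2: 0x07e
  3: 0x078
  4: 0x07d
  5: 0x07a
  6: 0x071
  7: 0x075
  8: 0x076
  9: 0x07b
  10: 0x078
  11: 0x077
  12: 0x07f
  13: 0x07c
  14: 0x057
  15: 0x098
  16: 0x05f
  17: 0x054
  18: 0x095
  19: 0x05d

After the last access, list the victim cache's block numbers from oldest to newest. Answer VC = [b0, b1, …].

#0 0x79→b7/s3 MISS; vc=[]
#1 0x78→b7/s3 L1-HIT; vc=[]
#2 0x7e→b7/s3 L1-HIT; vc=[]
#3 0x78→b7/s3 L1-HIT; vc=[]
#4 0x7d→b7/s3 L1-HIT; vc=[]
#5 0x7a→b7/s3 L1-HIT; vc=[]
#6 0x71→b7/s3 L1-HIT; vc=[]
#7 0x75→b7/s3 L1-HIT; vc=[]
#8 0x76→b7/s3 L1-HIT; vc=[]
#9 0x7b→b7/s3 L1-HIT; vc=[]
#10 0x78→b7/s3 L1-HIT; vc=[]
#11 0x77→b7/s3 L1-HIT; vc=[]
#12 0x7f→b7/s3 L1-HIT; vc=[]
#13 0x7c→b7/s3 L1-HIT; vc=[]
#14 0x57→b5/s1 MISS; vc=[]
#15 0x98→b9/s1 MISS; vc=[5]
#16 0x5f→b5/s1 VC-HIT; vc=[9]
#17 0x54→b5/s1 L1-HIT; vc=[9]
#18 0x95→b9/s1 VC-HIT; vc=[5]
#19 0x5d→b5/s1 VC-HIT; vc=[9]

VC = [9]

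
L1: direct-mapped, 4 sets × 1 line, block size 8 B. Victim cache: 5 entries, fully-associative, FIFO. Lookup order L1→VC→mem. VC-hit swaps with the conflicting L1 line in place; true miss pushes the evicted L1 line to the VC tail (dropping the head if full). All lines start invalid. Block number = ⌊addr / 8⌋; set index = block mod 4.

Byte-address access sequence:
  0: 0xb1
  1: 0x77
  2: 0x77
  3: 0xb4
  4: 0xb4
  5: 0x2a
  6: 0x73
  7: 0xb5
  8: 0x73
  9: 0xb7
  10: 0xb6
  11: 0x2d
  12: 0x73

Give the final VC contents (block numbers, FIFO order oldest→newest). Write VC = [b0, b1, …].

#0 0xb1→b22/s2 MISS; vc=[]
#1 0x77→b14/s2 MISS; vc=[22]
#2 0x77→b14/s2 L1-HIT; vc=[22]
#3 0xb4→b22/s2 VC-HIT; vc=[14]
#4 0xb4→b22/s2 L1-HIT; vc=[14]
#5 0x2a→b5/s1 MISS; vc=[14]
#6 0x73→b14/s2 VC-HIT; vc=[22]
#7 0xb5→b22/s2 VC-HIT; vc=[14]
#8 0x73→b14/s2 VC-HIT; vc=[22]
#9 0xb7→b22/s2 VC-HIT; vc=[14]
#10 0xb6→b22/s2 L1-HIT; vc=[14]
#11 0x2d→b5/s1 L1-HIT; vc=[14]
#12 0x73→b14/s2 VC-HIT; vc=[22]

VC = [22]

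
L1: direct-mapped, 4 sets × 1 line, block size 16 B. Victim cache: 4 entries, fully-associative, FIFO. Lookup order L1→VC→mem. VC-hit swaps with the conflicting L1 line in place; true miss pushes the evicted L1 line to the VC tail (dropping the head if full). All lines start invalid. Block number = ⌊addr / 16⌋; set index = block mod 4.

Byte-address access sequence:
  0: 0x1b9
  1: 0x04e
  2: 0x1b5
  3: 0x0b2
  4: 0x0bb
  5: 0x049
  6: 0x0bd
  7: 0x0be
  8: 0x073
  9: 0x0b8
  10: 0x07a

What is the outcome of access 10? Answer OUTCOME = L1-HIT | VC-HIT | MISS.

  [0] addr=0x1b9 blk=27 s=3: MISS | VC []
  [1] addr=0x4e blk=4 s=0: MISS | VC []
  [2] addr=0x1b5 blk=27 s=3: L1-HIT | VC []
  [3] addr=0xb2 blk=11 s=3: MISS | VC [27]
  [4] addr=0xbb blk=11 s=3: L1-HIT | VC [27]
  [5] addr=0x49 blk=4 s=0: L1-HIT | VC [27]
  [6] addr=0xbd blk=11 s=3: L1-HIT | VC [27]
  [7] addr=0xbe blk=11 s=3: L1-HIT | VC [27]
  [8] addr=0x73 blk=7 s=3: MISS | VC [27, 11]
  [9] addr=0xb8 blk=11 s=3: VC-HIT | VC [27, 7]
  [10] addr=0x7a blk=7 s=3: VC-HIT | VC [27, 11]

OUTCOME = VC-HIT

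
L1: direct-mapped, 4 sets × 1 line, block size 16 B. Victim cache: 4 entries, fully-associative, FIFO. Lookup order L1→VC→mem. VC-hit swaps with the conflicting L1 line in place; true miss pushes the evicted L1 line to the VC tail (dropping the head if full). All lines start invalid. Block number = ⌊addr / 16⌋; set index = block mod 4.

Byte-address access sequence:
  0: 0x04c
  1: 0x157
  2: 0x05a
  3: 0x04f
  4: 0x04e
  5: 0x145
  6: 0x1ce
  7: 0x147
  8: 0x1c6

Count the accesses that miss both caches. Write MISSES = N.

#0 0x4c→b4/s0 MISS; vc=[]
#1 0x157→b21/s1 MISS; vc=[]
#2 0x5a→b5/s1 MISS; vc=[21]
#3 0x4f→b4/s0 L1-HIT; vc=[21]
#4 0x4e→b4/s0 L1-HIT; vc=[21]
#5 0x145→b20/s0 MISS; vc=[21,4]
#6 0x1ce→b28/s0 MISS; vc=[21,4,20]
#7 0x147→b20/s0 VC-HIT; vc=[21,4,28]
#8 0x1c6→b28/s0 VC-HIT; vc=[21,4,20]

MISSES = 5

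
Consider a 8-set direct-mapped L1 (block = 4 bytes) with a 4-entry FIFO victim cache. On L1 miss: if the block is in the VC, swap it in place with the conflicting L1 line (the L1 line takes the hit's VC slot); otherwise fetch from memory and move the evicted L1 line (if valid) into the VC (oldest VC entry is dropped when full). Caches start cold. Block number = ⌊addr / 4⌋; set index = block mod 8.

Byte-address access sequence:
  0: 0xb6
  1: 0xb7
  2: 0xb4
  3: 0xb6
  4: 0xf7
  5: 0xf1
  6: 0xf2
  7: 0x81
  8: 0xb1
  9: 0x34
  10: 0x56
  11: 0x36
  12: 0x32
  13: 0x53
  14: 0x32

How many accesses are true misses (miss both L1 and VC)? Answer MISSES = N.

  [0] addr=0xb6 blk=45 s=5: MISS | VC []
  [1] addr=0xb7 blk=45 s=5: L1-HIT | VC []
  [2] addr=0xb4 blk=45 s=5: L1-HIT | VC []
  [3] addr=0xb6 blk=45 s=5: L1-HIT | VC []
  [4] addr=0xf7 blk=61 s=5: MISS | VC [45]
  [5] addr=0xf1 blk=60 s=4: MISS | VC [45]
  [6] addr=0xf2 blk=60 s=4: L1-HIT | VC [45]
  [7] addr=0x81 blk=32 s=0: MISS | VC [45]
  [8] addr=0xb1 blk=44 s=4: MISS | VC [45, 60]
  [9] addr=0x34 blk=13 s=5: MISS | VC [45, 60, 61]
  [10] addr=0x56 blk=21 s=5: MISS | VC [45, 60, 61, 13]
  [11] addr=0x36 blk=13 s=5: VC-HIT | VC [45, 60, 61, 21]
  [12] addr=0x32 blk=12 s=4: MISS | VC [60, 61, 21, 44]
  [13] addr=0x53 blk=20 s=4: MISS | VC [61, 21, 44, 12]
  [14] addr=0x32 blk=12 s=4: VC-HIT | VC [61, 21, 44, 20]

MISSES = 9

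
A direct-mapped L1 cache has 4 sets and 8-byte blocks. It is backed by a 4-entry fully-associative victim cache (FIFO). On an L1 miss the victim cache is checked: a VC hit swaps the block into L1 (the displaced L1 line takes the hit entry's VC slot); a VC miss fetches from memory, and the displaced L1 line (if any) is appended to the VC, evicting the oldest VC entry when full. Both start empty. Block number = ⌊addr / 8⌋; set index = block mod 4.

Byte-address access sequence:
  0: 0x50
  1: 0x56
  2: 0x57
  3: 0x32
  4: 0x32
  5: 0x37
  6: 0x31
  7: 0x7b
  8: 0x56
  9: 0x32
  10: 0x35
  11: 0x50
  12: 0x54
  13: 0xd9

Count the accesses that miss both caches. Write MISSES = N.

#0 0x50→b10/s2 MISS; vc=[]
#1 0x56→b10/s2 L1-HIT; vc=[]
#2 0x57→b10/s2 L1-HIT; vc=[]
#3 0x32→b6/s2 MISS; vc=[10]
#4 0x32→b6/s2 L1-HIT; vc=[10]
#5 0x37→b6/s2 L1-HIT; vc=[10]
#6 0x31→b6/s2 L1-HIT; vc=[10]
#7 0x7b→b15/s3 MISS; vc=[10]
#8 0x56→b10/s2 VC-HIT; vc=[6]
#9 0x32→b6/s2 VC-HIT; vc=[10]
#10 0x35→b6/s2 L1-HIT; vc=[10]
#11 0x50→b10/s2 VC-HIT; vc=[6]
#12 0x54→b10/s2 L1-HIT; vc=[6]
#13 0xd9→b27/s3 MISS; vc=[6,15]

MISSES = 4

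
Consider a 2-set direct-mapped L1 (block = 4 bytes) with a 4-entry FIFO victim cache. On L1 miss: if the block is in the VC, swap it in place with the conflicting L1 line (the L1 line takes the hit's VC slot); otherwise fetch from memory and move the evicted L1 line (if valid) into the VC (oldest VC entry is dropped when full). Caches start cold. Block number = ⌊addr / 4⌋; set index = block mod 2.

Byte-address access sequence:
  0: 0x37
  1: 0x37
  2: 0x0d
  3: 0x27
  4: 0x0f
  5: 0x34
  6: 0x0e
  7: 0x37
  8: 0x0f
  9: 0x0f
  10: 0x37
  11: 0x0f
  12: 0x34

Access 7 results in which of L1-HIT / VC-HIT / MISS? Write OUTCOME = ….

OUTCOME = VC-HIT

#0 0x37→b13/s1 MISS; vc=[]
#1 0x37→b13/s1 L1-HIT; vc=[]
#2 0xd→b3/s1 MISS; vc=[13]
#3 0x27→b9/s1 MISS; vc=[13,3]
#4 0xf→b3/s1 VC-HIT; vc=[13,9]
#5 0x34→b13/s1 VC-HIT; vc=[3,9]
#6 0xe→b3/s1 VC-HIT; vc=[13,9]
#7 0x37→b13/s1 VC-HIT; vc=[3,9]
#8 0xf→b3/s1 VC-HIT; vc=[13,9]
#9 0xf→b3/s1 L1-HIT; vc=[13,9]
#10 0x37→b13/s1 VC-HIT; vc=[3,9]
#11 0xf→b3/s1 VC-HIT; vc=[13,9]
#12 0x34→b13/s1 VC-HIT; vc=[3,9]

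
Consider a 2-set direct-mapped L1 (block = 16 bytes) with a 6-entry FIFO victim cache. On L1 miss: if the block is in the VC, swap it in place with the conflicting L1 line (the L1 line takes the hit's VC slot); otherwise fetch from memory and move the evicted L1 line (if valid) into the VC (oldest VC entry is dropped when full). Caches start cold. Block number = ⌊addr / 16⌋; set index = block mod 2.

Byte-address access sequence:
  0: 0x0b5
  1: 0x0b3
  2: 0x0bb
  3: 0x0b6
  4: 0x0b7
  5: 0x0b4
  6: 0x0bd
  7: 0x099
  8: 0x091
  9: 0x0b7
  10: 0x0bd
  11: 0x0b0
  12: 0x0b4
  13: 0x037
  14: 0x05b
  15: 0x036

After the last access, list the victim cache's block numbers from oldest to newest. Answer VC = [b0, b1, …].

VC = [9, 11, 5]

#0 0xb5→b11/s1 MISS; vc=[]
#1 0xb3→b11/s1 L1-HIT; vc=[]
#2 0xbb→b11/s1 L1-HIT; vc=[]
#3 0xb6→b11/s1 L1-HIT; vc=[]
#4 0xb7→b11/s1 L1-HIT; vc=[]
#5 0xb4→b11/s1 L1-HIT; vc=[]
#6 0xbd→b11/s1 L1-HIT; vc=[]
#7 0x99→b9/s1 MISS; vc=[11]
#8 0x91→b9/s1 L1-HIT; vc=[11]
#9 0xb7→b11/s1 VC-HIT; vc=[9]
#10 0xbd→b11/s1 L1-HIT; vc=[9]
#11 0xb0→b11/s1 L1-HIT; vc=[9]
#12 0xb4→b11/s1 L1-HIT; vc=[9]
#13 0x37→b3/s1 MISS; vc=[9,11]
#14 0x5b→b5/s1 MISS; vc=[9,11,3]
#15 0x36→b3/s1 VC-HIT; vc=[9,11,5]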